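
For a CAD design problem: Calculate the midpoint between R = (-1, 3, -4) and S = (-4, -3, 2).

M = ((x₁+x₂)/2, (y₁+y₂)/2, (z₁+z₂)/2)
  = ((-1 - 4)/2, (3 - 3)/2, (-4 + 2)/2)
  = (-5/2, 0/2, -2/2)
  = (-2.5, 0, -1)

(-2.5, 0, -1)


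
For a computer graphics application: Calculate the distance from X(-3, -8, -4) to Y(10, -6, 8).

d = √[(x₂-x₁)² + (y₂-y₁)² + (z₂-z₁)²]
  = √[13² + 2² + 12²]
  = √[169 + 4 + 144]
  = √317
  ≈ 17.8

17.8


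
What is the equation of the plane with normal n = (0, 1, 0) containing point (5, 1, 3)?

The plane through P with normal n = (a, b, c) satisfies n·(r - P) = 0,
i.e. ax + by + cz = a·x₀ + b·y₀ + c·z₀.
d = 0·5 + 1·1 + 0·3
  = 0 + 1 + 0
  = 1
Equation: y = 1

y = 1


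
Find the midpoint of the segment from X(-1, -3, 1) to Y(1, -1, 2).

M = ((x₁+x₂)/2, (y₁+y₂)/2, (z₁+z₂)/2)
  = ((-1 + 1)/2, (-3 - 1)/2, (1 + 2)/2)
  = (0/2, -4/2, 3/2)
  = (0, -2, 1.5)

(0, -2, 1.5)


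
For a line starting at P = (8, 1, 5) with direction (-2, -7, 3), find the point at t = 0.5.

P(t) = P + t·d
  = (8 + (-2)·0.5, 1 + (-7)·0.5, 5 + 3·0.5)
  = (8 - 1, 1 - 3.5, 5 + 1.5)
  = (7, -2.5, 6.5)

(7, -2.5, 6.5)


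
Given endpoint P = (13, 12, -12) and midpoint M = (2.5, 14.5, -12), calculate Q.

Q = 2M - P
  = (2·2.5 - 13, 2·14.5 - 12, 2·(-12) - (-12))
  = (5 - 13, 29 - 12, -24 + 12)
  = (-8, 17, -12)

(-8, 17, -12)


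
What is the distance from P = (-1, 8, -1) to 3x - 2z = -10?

distance = |a·x₀ + b·y₀ + c·z₀ - d| / √(a² + b² + c²)
  = |3·(-1) + 0·8 + (-2)·(-1) - (-10)| / √(3² + 0² + (-2)²)
  = |-3 + 0 + 2 + 10| / √(9 + 0 + 4)
  = |9| / √13
  = 9 / 3.606
  ≈ 2.496

2.496


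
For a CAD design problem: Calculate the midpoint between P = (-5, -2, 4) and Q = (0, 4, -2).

M = ((x₁+x₂)/2, (y₁+y₂)/2, (z₁+z₂)/2)
  = ((-5 + 0)/2, (-2 + 4)/2, (4 - 2)/2)
  = (-5/2, 2/2, 2/2)
  = (-2.5, 1, 1)

(-2.5, 1, 1)


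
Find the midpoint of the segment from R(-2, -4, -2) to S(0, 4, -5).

M = ((x₁+x₂)/2, (y₁+y₂)/2, (z₁+z₂)/2)
  = ((-2 + 0)/2, (-4 + 4)/2, (-2 - 5)/2)
  = (-2/2, 0/2, -7/2)
  = (-1, 0, -3.5)

(-1, 0, -3.5)


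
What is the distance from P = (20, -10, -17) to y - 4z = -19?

distance = |a·x₀ + b·y₀ + c·z₀ - d| / √(a² + b² + c²)
  = |0·20 + 1·(-10) + (-4)·(-17) - (-19)| / √(0² + 1² + (-4)²)
  = |0 - 10 + 68 + 19| / √(0 + 1 + 16)
  = |77| / √17
  = 77 / 4.123
  ≈ 18.68

18.68


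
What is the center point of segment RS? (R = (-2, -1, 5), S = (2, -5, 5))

M = ((x₁+x₂)/2, (y₁+y₂)/2, (z₁+z₂)/2)
  = ((-2 + 2)/2, (-1 - 5)/2, (5 + 5)/2)
  = (0/2, -6/2, 10/2)
  = (0, -3, 5)

(0, -3, 5)


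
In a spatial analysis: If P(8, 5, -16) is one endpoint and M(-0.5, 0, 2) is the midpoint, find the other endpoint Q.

Q = 2M - P
  = (2·(-0.5) - 8, 2·0 - 5, 2·2 - (-16))
  = (-1 - 8, 0 - 5, 4 + 16)
  = (-9, -5, 20)

(-9, -5, 20)


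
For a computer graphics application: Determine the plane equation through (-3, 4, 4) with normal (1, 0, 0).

The plane through P with normal n = (a, b, c) satisfies n·(r - P) = 0,
i.e. ax + by + cz = a·x₀ + b·y₀ + c·z₀.
d = 1·(-3) + 0·4 + 0·4
  = -3 + 0 + 0
  = -3
Equation: x = -3

x = -3


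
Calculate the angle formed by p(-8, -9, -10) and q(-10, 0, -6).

p·q = (-8)·(-10) + (-9)·0 + (-10)·(-6) = 80 + 0 + 60 = 140
|p| = √((-8)² + (-9)² + (-10)²) = √245 ≈ 15.65
|q| = √((-10)² + 0² + (-6)²) = √136 ≈ 11.66
cos θ = (p·q)/(|p||q|) = 140/(15.65·11.66) ≈ 0.767
θ = arccos(0.767) ≈ 39.92°

39.92°


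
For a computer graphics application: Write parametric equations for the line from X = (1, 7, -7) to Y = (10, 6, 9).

Direction vector d = Y - X = (10 - 1, 6 - 7, 9 + 7) = (9, -1, 16)
Parametric form r = X + t·d:
x = 1 + 9t, y = 7 - t, z = -7 + 16t

x = 1 + 9t, y = 7 - t, z = -7 + 16t


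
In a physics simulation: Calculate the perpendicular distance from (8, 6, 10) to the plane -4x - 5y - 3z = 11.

distance = |a·x₀ + b·y₀ + c·z₀ - d| / √(a² + b² + c²)
  = |(-4)·8 + (-5)·6 + (-3)·10 - 11| / √((-4)² + (-5)² + (-3)²)
  = |-32 - 30 - 30 - 11| / √(16 + 25 + 9)
  = |-103| / √50
  = 103 / 7.071
  ≈ 14.57

14.57


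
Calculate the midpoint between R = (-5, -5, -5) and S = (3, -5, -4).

M = ((x₁+x₂)/2, (y₁+y₂)/2, (z₁+z₂)/2)
  = ((-5 + 3)/2, (-5 - 5)/2, (-5 - 4)/2)
  = (-2/2, -10/2, -9/2)
  = (-1, -5, -4.5)

(-1, -5, -4.5)


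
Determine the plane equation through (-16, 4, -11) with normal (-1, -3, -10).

The plane through P with normal n = (a, b, c) satisfies n·(r - P) = 0,
i.e. ax + by + cz = a·x₀ + b·y₀ + c·z₀.
d = (-1)·(-16) + (-3)·4 + (-10)·(-11)
  = 16 - 12 + 110
  = 114
Equation: -x - 3y - 10z = 114

-x - 3y - 10z = 114


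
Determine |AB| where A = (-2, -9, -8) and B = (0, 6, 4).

d = √[(x₂-x₁)² + (y₂-y₁)² + (z₂-z₁)²]
  = √[2² + 15² + 12²]
  = √[4 + 225 + 144]
  = √373
  ≈ 19.31

19.31


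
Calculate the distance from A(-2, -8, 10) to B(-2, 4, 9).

d = √[(x₂-x₁)² + (y₂-y₁)² + (z₂-z₁)²]
  = √[0² + 12² + (-1)²]
  = √[0 + 144 + 1]
  = √145
  ≈ 12.04

12.04


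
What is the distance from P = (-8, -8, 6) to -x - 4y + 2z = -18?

distance = |a·x₀ + b·y₀ + c·z₀ - d| / √(a² + b² + c²)
  = |(-1)·(-8) + (-4)·(-8) + 2·6 - (-18)| / √((-1)² + (-4)² + 2²)
  = |8 + 32 + 12 + 18| / √(1 + 16 + 4)
  = |70| / √21
  = 70 / 4.583
  ≈ 15.28

15.28


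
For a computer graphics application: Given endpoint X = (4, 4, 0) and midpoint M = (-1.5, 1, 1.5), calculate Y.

Y = 2M - X
  = (2·(-1.5) - 4, 2·1 - 4, 2·1.5 - 0)
  = (-3 - 4, 2 - 4, 3 + 0)
  = (-7, -2, 3)

(-7, -2, 3)


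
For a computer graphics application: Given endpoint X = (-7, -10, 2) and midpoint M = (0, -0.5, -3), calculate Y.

Y = 2M - X
  = (2·0 - (-7), 2·(-0.5) - (-10), 2·(-3) - 2)
  = (0 + 7, -1 + 10, -6 - 2)
  = (7, 9, -8)

(7, 9, -8)


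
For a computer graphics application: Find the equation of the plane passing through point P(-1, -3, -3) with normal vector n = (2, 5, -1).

The plane through P with normal n = (a, b, c) satisfies n·(r - P) = 0,
i.e. ax + by + cz = a·x₀ + b·y₀ + c·z₀.
d = 2·(-1) + 5·(-3) + (-1)·(-3)
  = -2 - 15 + 3
  = -14
Equation: 2x + 5y - z = -14

2x + 5y - z = -14


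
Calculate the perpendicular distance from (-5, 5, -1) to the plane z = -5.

distance = |a·x₀ + b·y₀ + c·z₀ - d| / √(a² + b² + c²)
  = |0·(-5) + 0·5 + 1·(-1) - (-5)| / √(0² + 0² + 1²)
  = |0 + 0 - 1 + 5| / √(0 + 0 + 1)
  = |4| / √1
  = 4 / 1
  ≈ 4

4


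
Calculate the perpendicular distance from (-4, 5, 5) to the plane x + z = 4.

distance = |a·x₀ + b·y₀ + c·z₀ - d| / √(a² + b² + c²)
  = |1·(-4) + 0·5 + 1·5 - 4| / √(1² + 0² + 1²)
  = |-4 + 0 + 5 - 4| / √(1 + 0 + 1)
  = |-3| / √2
  = 3 / 1.414
  ≈ 2.121

2.121


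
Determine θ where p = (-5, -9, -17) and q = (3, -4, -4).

p·q = (-5)·3 + (-9)·(-4) + (-17)·(-4) = -15 + 36 + 68 = 89
|p| = √((-5)² + (-9)² + (-17)²) = √395 ≈ 19.87
|q| = √(3² + (-4)² + (-4)²) = √41 ≈ 6.403
cos θ = (p·q)/(|p||q|) = 89/(19.87·6.403) ≈ 0.6994
θ = arccos(0.6994) ≈ 45.62°

45.62°


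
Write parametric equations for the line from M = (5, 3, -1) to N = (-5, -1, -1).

Direction vector d = N - M = (-5 - 5, -1 - 3, -1 + 1) = (-10, -4, 0)
Parametric form r = M + t·d:
x = 5 - 10t, y = 3 - 4t, z = -1

x = 5 - 10t, y = 3 - 4t, z = -1


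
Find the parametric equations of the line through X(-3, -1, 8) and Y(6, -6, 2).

Direction vector d = Y - X = (6 + 3, -6 + 1, 2 - 8) = (9, -5, -6)
Parametric form r = X + t·d:
x = -3 + 9t, y = -1 - 5t, z = 8 - 6t

x = -3 + 9t, y = -1 - 5t, z = 8 - 6t


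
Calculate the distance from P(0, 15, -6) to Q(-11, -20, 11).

d = √[(x₂-x₁)² + (y₂-y₁)² + (z₂-z₁)²]
  = √[(-11)² + (-35)² + 17²]
  = √[121 + 1225 + 289]
  = √1635
  ≈ 40.44

40.44


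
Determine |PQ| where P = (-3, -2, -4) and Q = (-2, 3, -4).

d = √[(x₂-x₁)² + (y₂-y₁)² + (z₂-z₁)²]
  = √[1² + 5² + 0²]
  = √[1 + 25 + 0]
  = √26
  ≈ 5.099

5.099


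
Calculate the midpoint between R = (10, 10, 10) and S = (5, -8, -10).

M = ((x₁+x₂)/2, (y₁+y₂)/2, (z₁+z₂)/2)
  = ((10 + 5)/2, (10 - 8)/2, (10 - 10)/2)
  = (15/2, 2/2, 0/2)
  = (7.5, 1, 0)

(7.5, 1, 0)


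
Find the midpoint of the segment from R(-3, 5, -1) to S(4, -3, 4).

M = ((x₁+x₂)/2, (y₁+y₂)/2, (z₁+z₂)/2)
  = ((-3 + 4)/2, (5 - 3)/2, (-1 + 4)/2)
  = (1/2, 2/2, 3/2)
  = (0.5, 1, 1.5)

(0.5, 1, 1.5)


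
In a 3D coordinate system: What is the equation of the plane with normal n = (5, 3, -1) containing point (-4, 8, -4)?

The plane through P with normal n = (a, b, c) satisfies n·(r - P) = 0,
i.e. ax + by + cz = a·x₀ + b·y₀ + c·z₀.
d = 5·(-4) + 3·8 + (-1)·(-4)
  = -20 + 24 + 4
  = 8
Equation: 5x + 3y - z = 8

5x + 3y - z = 8


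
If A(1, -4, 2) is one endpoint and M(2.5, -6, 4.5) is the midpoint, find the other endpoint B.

B = 2M - A
  = (2·2.5 - 1, 2·(-6) - (-4), 2·4.5 - 2)
  = (5 - 1, -12 + 4, 9 - 2)
  = (4, -8, 7)

(4, -8, 7)


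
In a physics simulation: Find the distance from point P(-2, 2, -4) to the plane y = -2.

distance = |a·x₀ + b·y₀ + c·z₀ - d| / √(a² + b² + c²)
  = |0·(-2) + 1·2 + 0·(-4) - (-2)| / √(0² + 1² + 0²)
  = |0 + 2 + 0 + 2| / √(0 + 1 + 0)
  = |4| / √1
  = 4 / 1
  ≈ 4

4


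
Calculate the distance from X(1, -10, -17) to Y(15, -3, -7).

d = √[(x₂-x₁)² + (y₂-y₁)² + (z₂-z₁)²]
  = √[14² + 7² + 10²]
  = √[196 + 49 + 100]
  = √345
  ≈ 18.57

18.57


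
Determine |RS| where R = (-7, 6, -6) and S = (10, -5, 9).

d = √[(x₂-x₁)² + (y₂-y₁)² + (z₂-z₁)²]
  = √[17² + (-11)² + 15²]
  = √[289 + 121 + 225]
  = √635
  ≈ 25.2

25.2


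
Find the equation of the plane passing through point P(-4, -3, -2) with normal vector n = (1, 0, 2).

The plane through P with normal n = (a, b, c) satisfies n·(r - P) = 0,
i.e. ax + by + cz = a·x₀ + b·y₀ + c·z₀.
d = 1·(-4) + 0·(-3) + 2·(-2)
  = -4 + 0 - 4
  = -8
Equation: x + 2z = -8

x + 2z = -8


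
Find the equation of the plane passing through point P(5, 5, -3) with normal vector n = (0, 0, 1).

The plane through P with normal n = (a, b, c) satisfies n·(r - P) = 0,
i.e. ax + by + cz = a·x₀ + b·y₀ + c·z₀.
d = 0·5 + 0·5 + 1·(-3)
  = 0 + 0 - 3
  = -3
Equation: z = -3

z = -3


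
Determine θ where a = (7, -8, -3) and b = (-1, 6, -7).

a·b = 7·(-1) + (-8)·6 + (-3)·(-7) = -7 - 48 + 21 = -34
|a| = √(7² + (-8)² + (-3)²) = √122 ≈ 11.05
|b| = √((-1)² + 6² + (-7)²) = √86 ≈ 9.274
cos θ = (a·b)/(|a||b|) = -34/(11.05·9.274) ≈ -0.3319
θ = arccos(-0.3319) ≈ 109.4°

109.4°


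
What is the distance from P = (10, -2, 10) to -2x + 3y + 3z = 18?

distance = |a·x₀ + b·y₀ + c·z₀ - d| / √(a² + b² + c²)
  = |(-2)·10 + 3·(-2) + 3·10 - 18| / √((-2)² + 3² + 3²)
  = |-20 - 6 + 30 - 18| / √(4 + 9 + 9)
  = |-14| / √22
  = 14 / 4.69
  ≈ 2.985

2.985


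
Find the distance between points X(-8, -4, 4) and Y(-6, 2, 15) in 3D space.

d = √[(x₂-x₁)² + (y₂-y₁)² + (z₂-z₁)²]
  = √[2² + 6² + 11²]
  = √[4 + 36 + 121]
  = √161
  ≈ 12.69

12.69


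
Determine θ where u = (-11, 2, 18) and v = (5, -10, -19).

u·v = (-11)·5 + 2·(-10) + 18·(-19) = -55 - 20 - 342 = -417
|u| = √((-11)² + 2² + 18²) = √449 ≈ 21.19
|v| = √(5² + (-10)² + (-19)²) = √486 ≈ 22.05
cos θ = (u·v)/(|u||v|) = -417/(21.19·22.05) ≈ -0.8927
θ = arccos(-0.8927) ≈ 153.2°

153.2°


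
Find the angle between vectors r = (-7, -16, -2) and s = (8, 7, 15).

r·s = (-7)·8 + (-16)·7 + (-2)·15 = -56 - 112 - 30 = -198
|r| = √((-7)² + (-16)² + (-2)²) = √309 ≈ 17.58
|s| = √(8² + 7² + 15²) = √338 ≈ 18.38
cos θ = (r·s)/(|r||s|) = -198/(17.58·18.38) ≈ -0.6127
θ = arccos(-0.6127) ≈ 127.8°

127.8°


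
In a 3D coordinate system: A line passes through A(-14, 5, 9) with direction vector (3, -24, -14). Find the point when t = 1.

P(t) = A + t·d
  = (-14 + 3·1, 5 + (-24)·1, 9 + (-14)·1)
  = (-14 + 3, 5 - 24, 9 - 14)
  = (-11, -19, -5)

(-11, -19, -5)


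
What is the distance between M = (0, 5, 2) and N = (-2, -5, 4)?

d = √[(x₂-x₁)² + (y₂-y₁)² + (z₂-z₁)²]
  = √[(-2)² + (-10)² + 2²]
  = √[4 + 100 + 4]
  = √108
  ≈ 10.39

10.39


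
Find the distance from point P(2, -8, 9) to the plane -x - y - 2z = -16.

distance = |a·x₀ + b·y₀ + c·z₀ - d| / √(a² + b² + c²)
  = |(-1)·2 + (-1)·(-8) + (-2)·9 - (-16)| / √((-1)² + (-1)² + (-2)²)
  = |-2 + 8 - 18 + 16| / √(1 + 1 + 4)
  = |4| / √6
  = 4 / 2.449
  ≈ 1.633

1.633


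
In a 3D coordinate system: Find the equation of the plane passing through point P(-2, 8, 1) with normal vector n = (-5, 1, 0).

The plane through P with normal n = (a, b, c) satisfies n·(r - P) = 0,
i.e. ax + by + cz = a·x₀ + b·y₀ + c·z₀.
d = (-5)·(-2) + 1·8 + 0·1
  = 10 + 8 + 0
  = 18
Equation: -5x + y = 18

-5x + y = 18


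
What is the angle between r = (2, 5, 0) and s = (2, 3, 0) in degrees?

r·s = 2·2 + 5·3 + 0·0 = 4 + 15 + 0 = 19
|r| = √(2² + 5² + 0²) = √29 ≈ 5.385
|s| = √(2² + 3² + 0²) = √13 ≈ 3.606
cos θ = (r·s)/(|r||s|) = 19/(5.385·3.606) ≈ 0.9785
θ = arccos(0.9785) ≈ 11.89°

11.89°


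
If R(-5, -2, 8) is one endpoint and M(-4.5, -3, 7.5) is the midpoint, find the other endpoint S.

S = 2M - R
  = (2·(-4.5) - (-5), 2·(-3) - (-2), 2·7.5 - 8)
  = (-9 + 5, -6 + 2, 15 - 8)
  = (-4, -4, 7)

(-4, -4, 7)


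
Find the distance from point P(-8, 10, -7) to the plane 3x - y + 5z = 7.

distance = |a·x₀ + b·y₀ + c·z₀ - d| / √(a² + b² + c²)
  = |3·(-8) + (-1)·10 + 5·(-7) - 7| / √(3² + (-1)² + 5²)
  = |-24 - 10 - 35 - 7| / √(9 + 1 + 25)
  = |-76| / √35
  = 76 / 5.916
  ≈ 12.85

12.85


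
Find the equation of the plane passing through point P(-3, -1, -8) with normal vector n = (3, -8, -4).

The plane through P with normal n = (a, b, c) satisfies n·(r - P) = 0,
i.e. ax + by + cz = a·x₀ + b·y₀ + c·z₀.
d = 3·(-3) + (-8)·(-1) + (-4)·(-8)
  = -9 + 8 + 32
  = 31
Equation: 3x - 8y - 4z = 31

3x - 8y - 4z = 31


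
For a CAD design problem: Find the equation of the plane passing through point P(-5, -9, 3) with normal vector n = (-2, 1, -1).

The plane through P with normal n = (a, b, c) satisfies n·(r - P) = 0,
i.e. ax + by + cz = a·x₀ + b·y₀ + c·z₀.
d = (-2)·(-5) + 1·(-9) + (-1)·3
  = 10 - 9 - 3
  = -2
Equation: -2x + y - z = -2

-2x + y - z = -2


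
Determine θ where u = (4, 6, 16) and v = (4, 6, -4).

u·v = 4·4 + 6·6 + 16·(-4) = 16 + 36 - 64 = -12
|u| = √(4² + 6² + 16²) = √308 ≈ 17.55
|v| = √(4² + 6² + (-4)²) = √68 ≈ 8.246
cos θ = (u·v)/(|u||v|) = -12/(17.55·8.246) ≈ -0.08292
θ = arccos(-0.08292) ≈ 94.76°

94.76°


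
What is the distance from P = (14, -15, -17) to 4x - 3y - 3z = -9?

distance = |a·x₀ + b·y₀ + c·z₀ - d| / √(a² + b² + c²)
  = |4·14 + (-3)·(-15) + (-3)·(-17) - (-9)| / √(4² + (-3)² + (-3)²)
  = |56 + 45 + 51 + 9| / √(16 + 9 + 9)
  = |161| / √34
  = 161 / 5.831
  ≈ 27.61

27.61


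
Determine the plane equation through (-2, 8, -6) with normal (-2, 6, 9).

The plane through P with normal n = (a, b, c) satisfies n·(r - P) = 0,
i.e. ax + by + cz = a·x₀ + b·y₀ + c·z₀.
d = (-2)·(-2) + 6·8 + 9·(-6)
  = 4 + 48 - 54
  = -2
Equation: -2x + 6y + 9z = -2

-2x + 6y + 9z = -2


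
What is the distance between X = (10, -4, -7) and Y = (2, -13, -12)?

d = √[(x₂-x₁)² + (y₂-y₁)² + (z₂-z₁)²]
  = √[(-8)² + (-9)² + (-5)²]
  = √[64 + 81 + 25]
  = √170
  ≈ 13.04

13.04


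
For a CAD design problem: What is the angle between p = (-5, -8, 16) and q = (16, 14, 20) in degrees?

p·q = (-5)·16 + (-8)·14 + 16·20 = -80 - 112 + 320 = 128
|p| = √((-5)² + (-8)² + 16²) = √345 ≈ 18.57
|q| = √(16² + 14² + 20²) = √852 ≈ 29.19
cos θ = (p·q)/(|p||q|) = 128/(18.57·29.19) ≈ 0.2361
θ = arccos(0.2361) ≈ 76.34°

76.34°


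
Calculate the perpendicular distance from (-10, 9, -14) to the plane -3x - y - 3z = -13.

distance = |a·x₀ + b·y₀ + c·z₀ - d| / √(a² + b² + c²)
  = |(-3)·(-10) + (-1)·9 + (-3)·(-14) - (-13)| / √((-3)² + (-1)² + (-3)²)
  = |30 - 9 + 42 + 13| / √(9 + 1 + 9)
  = |76| / √19
  = 76 / 4.359
  ≈ 17.44

17.44


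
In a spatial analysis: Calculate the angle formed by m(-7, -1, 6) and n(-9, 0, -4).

m·n = (-7)·(-9) + (-1)·0 + 6·(-4) = 63 + 0 - 24 = 39
|m| = √((-7)² + (-1)² + 6²) = √86 ≈ 9.274
|n| = √((-9)² + 0² + (-4)²) = √97 ≈ 9.849
cos θ = (m·n)/(|m||n|) = 39/(9.274·9.849) ≈ 0.427
θ = arccos(0.427) ≈ 64.72°

64.72°


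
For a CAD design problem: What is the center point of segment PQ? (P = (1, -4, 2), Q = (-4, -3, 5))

M = ((x₁+x₂)/2, (y₁+y₂)/2, (z₁+z₂)/2)
  = ((1 - 4)/2, (-4 - 3)/2, (2 + 5)/2)
  = (-3/2, -7/2, 7/2)
  = (-1.5, -3.5, 3.5)

(-1.5, -3.5, 3.5)


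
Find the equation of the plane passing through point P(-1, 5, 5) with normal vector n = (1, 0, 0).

The plane through P with normal n = (a, b, c) satisfies n·(r - P) = 0,
i.e. ax + by + cz = a·x₀ + b·y₀ + c·z₀.
d = 1·(-1) + 0·5 + 0·5
  = -1 + 0 + 0
  = -1
Equation: x = -1

x = -1


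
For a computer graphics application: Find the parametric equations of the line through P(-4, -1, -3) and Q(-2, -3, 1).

Direction vector d = Q - P = (-2 + 4, -3 + 1, 1 + 3) = (2, -2, 4)
Parametric form r = P + t·d:
x = -4 + 2t, y = -1 - 2t, z = -3 + 4t

x = -4 + 2t, y = -1 - 2t, z = -3 + 4t


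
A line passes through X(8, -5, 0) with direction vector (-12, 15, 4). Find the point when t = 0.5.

P(t) = X + t·d
  = (8 + (-12)·0.5, -5 + 15·0.5, 0 + 4·0.5)
  = (8 - 6, -5 + 7.5, 0 + 2)
  = (2, 2.5, 2)

(2, 2.5, 2)


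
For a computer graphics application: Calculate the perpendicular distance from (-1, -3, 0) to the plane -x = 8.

distance = |a·x₀ + b·y₀ + c·z₀ - d| / √(a² + b² + c²)
  = |(-1)·(-1) + 0·(-3) + 0·0 - 8| / √((-1)² + 0² + 0²)
  = |1 + 0 + 0 - 8| / √(1 + 0 + 0)
  = |-7| / √1
  = 7 / 1
  ≈ 7

7


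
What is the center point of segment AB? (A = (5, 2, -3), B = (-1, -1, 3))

M = ((x₁+x₂)/2, (y₁+y₂)/2, (z₁+z₂)/2)
  = ((5 - 1)/2, (2 - 1)/2, (-3 + 3)/2)
  = (4/2, 1/2, 0/2)
  = (2, 0.5, 0)

(2, 0.5, 0)


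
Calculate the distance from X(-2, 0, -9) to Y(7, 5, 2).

d = √[(x₂-x₁)² + (y₂-y₁)² + (z₂-z₁)²]
  = √[9² + 5² + 11²]
  = √[81 + 25 + 121]
  = √227
  ≈ 15.07

15.07


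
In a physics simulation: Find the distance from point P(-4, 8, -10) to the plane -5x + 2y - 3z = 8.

distance = |a·x₀ + b·y₀ + c·z₀ - d| / √(a² + b² + c²)
  = |(-5)·(-4) + 2·8 + (-3)·(-10) - 8| / √((-5)² + 2² + (-3)²)
  = |20 + 16 + 30 - 8| / √(25 + 4 + 9)
  = |58| / √38
  = 58 / 6.164
  ≈ 9.409

9.409


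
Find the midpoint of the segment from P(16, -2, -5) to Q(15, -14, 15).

M = ((x₁+x₂)/2, (y₁+y₂)/2, (z₁+z₂)/2)
  = ((16 + 15)/2, (-2 - 14)/2, (-5 + 15)/2)
  = (31/2, -16/2, 10/2)
  = (15.5, -8, 5)

(15.5, -8, 5)


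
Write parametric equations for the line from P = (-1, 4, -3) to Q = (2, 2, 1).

Direction vector d = Q - P = (2 + 1, 2 - 4, 1 + 3) = (3, -2, 4)
Parametric form r = P + t·d:
x = -1 + 3t, y = 4 - 2t, z = -3 + 4t

x = -1 + 3t, y = 4 - 2t, z = -3 + 4t


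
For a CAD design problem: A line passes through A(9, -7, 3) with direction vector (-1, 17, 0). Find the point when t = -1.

P(t) = A + t·d
  = (9 + (-1)·(-1), -7 + 17·(-1), 3 + 0·(-1))
  = (9 + 1, -7 - 17, 3 + 0)
  = (10, -24, 3)

(10, -24, 3)


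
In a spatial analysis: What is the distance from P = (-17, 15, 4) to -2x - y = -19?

distance = |a·x₀ + b·y₀ + c·z₀ - d| / √(a² + b² + c²)
  = |(-2)·(-17) + (-1)·15 + 0·4 - (-19)| / √((-2)² + (-1)² + 0²)
  = |34 - 15 + 0 + 19| / √(4 + 1 + 0)
  = |38| / √5
  = 38 / 2.236
  ≈ 16.99

16.99


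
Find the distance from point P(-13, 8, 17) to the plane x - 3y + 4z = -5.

distance = |a·x₀ + b·y₀ + c·z₀ - d| / √(a² + b² + c²)
  = |1·(-13) + (-3)·8 + 4·17 - (-5)| / √(1² + (-3)² + 4²)
  = |-13 - 24 + 68 + 5| / √(1 + 9 + 16)
  = |36| / √26
  = 36 / 5.099
  ≈ 7.06

7.06


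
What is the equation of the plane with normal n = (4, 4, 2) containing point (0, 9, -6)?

The plane through P with normal n = (a, b, c) satisfies n·(r - P) = 0,
i.e. ax + by + cz = a·x₀ + b·y₀ + c·z₀.
d = 4·0 + 4·9 + 2·(-6)
  = 0 + 36 - 12
  = 24
Equation: 4x + 4y + 2z = 24

4x + 4y + 2z = 24


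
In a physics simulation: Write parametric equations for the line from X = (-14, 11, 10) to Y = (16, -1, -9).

Direction vector d = Y - X = (16 + 14, -1 - 11, -9 - 10) = (30, -12, -19)
Parametric form r = X + t·d:
x = -14 + 30t, y = 11 - 12t, z = 10 - 19t

x = -14 + 30t, y = 11 - 12t, z = 10 - 19t


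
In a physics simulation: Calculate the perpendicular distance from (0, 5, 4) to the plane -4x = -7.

distance = |a·x₀ + b·y₀ + c·z₀ - d| / √(a² + b² + c²)
  = |(-4)·0 + 0·5 + 0·4 - (-7)| / √((-4)² + 0² + 0²)
  = |0 + 0 + 0 + 7| / √(16 + 0 + 0)
  = |7| / √16
  = 7 / 4
  ≈ 1.75

1.75


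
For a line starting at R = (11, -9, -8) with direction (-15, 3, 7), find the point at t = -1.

P(t) = R + t·d
  = (11 + (-15)·(-1), -9 + 3·(-1), -8 + 7·(-1))
  = (11 + 15, -9 - 3, -8 - 7)
  = (26, -12, -15)

(26, -12, -15)


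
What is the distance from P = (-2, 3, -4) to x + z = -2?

distance = |a·x₀ + b·y₀ + c·z₀ - d| / √(a² + b² + c²)
  = |1·(-2) + 0·3 + 1·(-4) - (-2)| / √(1² + 0² + 1²)
  = |-2 + 0 - 4 + 2| / √(1 + 0 + 1)
  = |-4| / √2
  = 4 / 1.414
  ≈ 2.828

2.828


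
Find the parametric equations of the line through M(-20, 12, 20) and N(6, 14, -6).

Direction vector d = N - M = (6 + 20, 14 - 12, -6 - 20) = (26, 2, -26)
Parametric form r = M + t·d:
x = -20 + 26t, y = 12 + 2t, z = 20 - 26t

x = -20 + 26t, y = 12 + 2t, z = 20 - 26t


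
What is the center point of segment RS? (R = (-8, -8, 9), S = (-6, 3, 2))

M = ((x₁+x₂)/2, (y₁+y₂)/2, (z₁+z₂)/2)
  = ((-8 - 6)/2, (-8 + 3)/2, (9 + 2)/2)
  = (-14/2, -5/2, 11/2)
  = (-7, -2.5, 5.5)

(-7, -2.5, 5.5)


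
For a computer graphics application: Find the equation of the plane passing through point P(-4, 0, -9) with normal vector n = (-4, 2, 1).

The plane through P with normal n = (a, b, c) satisfies n·(r - P) = 0,
i.e. ax + by + cz = a·x₀ + b·y₀ + c·z₀.
d = (-4)·(-4) + 2·0 + 1·(-9)
  = 16 + 0 - 9
  = 7
Equation: -4x + 2y + z = 7

-4x + 2y + z = 7


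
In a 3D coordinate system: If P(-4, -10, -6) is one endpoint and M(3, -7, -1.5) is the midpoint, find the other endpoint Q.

Q = 2M - P
  = (2·3 - (-4), 2·(-7) - (-10), 2·(-1.5) - (-6))
  = (6 + 4, -14 + 10, -3 + 6)
  = (10, -4, 3)

(10, -4, 3)


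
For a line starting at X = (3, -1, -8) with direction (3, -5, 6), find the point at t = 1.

P(t) = X + t·d
  = (3 + 3·1, -1 + (-5)·1, -8 + 6·1)
  = (3 + 3, -1 - 5, -8 + 6)
  = (6, -6, -2)

(6, -6, -2)


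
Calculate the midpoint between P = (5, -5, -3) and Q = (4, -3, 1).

M = ((x₁+x₂)/2, (y₁+y₂)/2, (z₁+z₂)/2)
  = ((5 + 4)/2, (-5 - 3)/2, (-3 + 1)/2)
  = (9/2, -8/2, -2/2)
  = (4.5, -4, -1)

(4.5, -4, -1)


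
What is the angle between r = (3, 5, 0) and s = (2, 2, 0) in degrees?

r·s = 3·2 + 5·2 + 0·0 = 6 + 10 + 0 = 16
|r| = √(3² + 5² + 0²) = √34 ≈ 5.831
|s| = √(2² + 2² + 0²) = √8 ≈ 2.828
cos θ = (r·s)/(|r||s|) = 16/(5.831·2.828) ≈ 0.9701
θ = arccos(0.9701) ≈ 14.04°

14.04°


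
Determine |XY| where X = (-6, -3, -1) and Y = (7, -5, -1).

d = √[(x₂-x₁)² + (y₂-y₁)² + (z₂-z₁)²]
  = √[13² + (-2)² + 0²]
  = √[169 + 4 + 0]
  = √173
  ≈ 13.15

13.15


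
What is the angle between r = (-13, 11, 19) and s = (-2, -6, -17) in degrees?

r·s = (-13)·(-2) + 11·(-6) + 19·(-17) = 26 - 66 - 323 = -363
|r| = √((-13)² + 11² + 19²) = √651 ≈ 25.51
|s| = √((-2)² + (-6)² + (-17)²) = √329 ≈ 18.14
cos θ = (r·s)/(|r||s|) = -363/(25.51·18.14) ≈ -0.7844
θ = arccos(-0.7844) ≈ 141.7°

141.7°


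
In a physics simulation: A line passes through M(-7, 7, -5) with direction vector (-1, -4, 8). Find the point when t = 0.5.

P(t) = M + t·d
  = (-7 + (-1)·0.5, 7 + (-4)·0.5, -5 + 8·0.5)
  = (-7 - 0.5, 7 - 2, -5 + 4)
  = (-7.5, 5, -1)

(-7.5, 5, -1)


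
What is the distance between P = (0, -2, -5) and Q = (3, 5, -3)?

d = √[(x₂-x₁)² + (y₂-y₁)² + (z₂-z₁)²]
  = √[3² + 7² + 2²]
  = √[9 + 49 + 4]
  = √62
  ≈ 7.874

7.874


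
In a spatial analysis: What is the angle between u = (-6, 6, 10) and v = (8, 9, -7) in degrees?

u·v = (-6)·8 + 6·9 + 10·(-7) = -48 + 54 - 70 = -64
|u| = √((-6)² + 6² + 10²) = √172 ≈ 13.11
|v| = √(8² + 9² + (-7)²) = √194 ≈ 13.93
cos θ = (u·v)/(|u||v|) = -64/(13.11·13.93) ≈ -0.3504
θ = arccos(-0.3504) ≈ 110.5°

110.5°


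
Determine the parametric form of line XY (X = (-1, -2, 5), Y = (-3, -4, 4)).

Direction vector d = Y - X = (-3 + 1, -4 + 2, 4 - 5) = (-2, -2, -1)
Parametric form r = X + t·d:
x = -1 - 2t, y = -2 - 2t, z = 5 - t

x = -1 - 2t, y = -2 - 2t, z = 5 - t


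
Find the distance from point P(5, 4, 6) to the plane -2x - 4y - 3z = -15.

distance = |a·x₀ + b·y₀ + c·z₀ - d| / √(a² + b² + c²)
  = |(-2)·5 + (-4)·4 + (-3)·6 - (-15)| / √((-2)² + (-4)² + (-3)²)
  = |-10 - 16 - 18 + 15| / √(4 + 16 + 9)
  = |-29| / √29
  = 29 / 5.385
  ≈ 5.385

5.385


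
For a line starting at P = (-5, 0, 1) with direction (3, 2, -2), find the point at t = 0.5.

P(t) = P + t·d
  = (-5 + 3·0.5, 0 + 2·0.5, 1 + (-2)·0.5)
  = (-5 + 1.5, 0 + 1, 1 - 1)
  = (-3.5, 1, 0)

(-3.5, 1, 0)


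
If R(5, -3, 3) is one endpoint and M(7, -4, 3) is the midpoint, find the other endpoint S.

S = 2M - R
  = (2·7 - 5, 2·(-4) - (-3), 2·3 - 3)
  = (14 - 5, -8 + 3, 6 - 3)
  = (9, -5, 3)

(9, -5, 3)


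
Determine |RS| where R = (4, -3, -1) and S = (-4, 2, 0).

d = √[(x₂-x₁)² + (y₂-y₁)² + (z₂-z₁)²]
  = √[(-8)² + 5² + 1²]
  = √[64 + 25 + 1]
  = √90
  ≈ 9.487

9.487


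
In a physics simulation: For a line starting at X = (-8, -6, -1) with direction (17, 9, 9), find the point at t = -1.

P(t) = X + t·d
  = (-8 + 17·(-1), -6 + 9·(-1), -1 + 9·(-1))
  = (-8 - 17, -6 - 9, -1 - 9)
  = (-25, -15, -10)

(-25, -15, -10)


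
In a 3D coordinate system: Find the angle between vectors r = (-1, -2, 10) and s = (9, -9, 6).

r·s = (-1)·9 + (-2)·(-9) + 10·6 = -9 + 18 + 60 = 69
|r| = √((-1)² + (-2)² + 10²) = √105 ≈ 10.25
|s| = √(9² + (-9)² + 6²) = √198 ≈ 14.07
cos θ = (r·s)/(|r||s|) = 69/(10.25·14.07) ≈ 0.4785
θ = arccos(0.4785) ≈ 61.41°

61.41°


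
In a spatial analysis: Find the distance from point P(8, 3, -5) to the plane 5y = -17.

distance = |a·x₀ + b·y₀ + c·z₀ - d| / √(a² + b² + c²)
  = |0·8 + 5·3 + 0·(-5) - (-17)| / √(0² + 5² + 0²)
  = |0 + 15 + 0 + 17| / √(0 + 25 + 0)
  = |32| / √25
  = 32 / 5
  ≈ 6.4

6.4


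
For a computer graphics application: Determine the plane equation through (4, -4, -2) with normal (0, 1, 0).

The plane through P with normal n = (a, b, c) satisfies n·(r - P) = 0,
i.e. ax + by + cz = a·x₀ + b·y₀ + c·z₀.
d = 0·4 + 1·(-4) + 0·(-2)
  = 0 - 4 + 0
  = -4
Equation: y = -4

y = -4


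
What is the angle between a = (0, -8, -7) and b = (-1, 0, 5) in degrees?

a·b = 0·(-1) + (-8)·0 + (-7)·5 = 0 + 0 - 35 = -35
|a| = √(0² + (-8)² + (-7)²) = √113 ≈ 10.63
|b| = √((-1)² + 0² + 5²) = √26 ≈ 5.099
cos θ = (a·b)/(|a||b|) = -35/(10.63·5.099) ≈ -0.6457
θ = arccos(-0.6457) ≈ 130.2°

130.2°


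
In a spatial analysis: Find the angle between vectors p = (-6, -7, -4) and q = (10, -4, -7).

p·q = (-6)·10 + (-7)·(-4) + (-4)·(-7) = -60 + 28 + 28 = -4
|p| = √((-6)² + (-7)² + (-4)²) = √101 ≈ 10.05
|q| = √(10² + (-4)² + (-7)²) = √165 ≈ 12.85
cos θ = (p·q)/(|p||q|) = -4/(10.05·12.85) ≈ -0.03099
θ = arccos(-0.03099) ≈ 91.78°

91.78°


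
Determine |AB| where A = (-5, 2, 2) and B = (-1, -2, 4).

d = √[(x₂-x₁)² + (y₂-y₁)² + (z₂-z₁)²]
  = √[4² + (-4)² + 2²]
  = √[16 + 16 + 4]
  = √36
  ≈ 6

6


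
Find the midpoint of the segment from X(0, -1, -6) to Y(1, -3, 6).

M = ((x₁+x₂)/2, (y₁+y₂)/2, (z₁+z₂)/2)
  = ((0 + 1)/2, (-1 - 3)/2, (-6 + 6)/2)
  = (1/2, -4/2, 0/2)
  = (0.5, -2, 0)

(0.5, -2, 0)


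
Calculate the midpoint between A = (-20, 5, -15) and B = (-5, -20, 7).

M = ((x₁+x₂)/2, (y₁+y₂)/2, (z₁+z₂)/2)
  = ((-20 - 5)/2, (5 - 20)/2, (-15 + 7)/2)
  = (-25/2, -15/2, -8/2)
  = (-12.5, -7.5, -4)

(-12.5, -7.5, -4)


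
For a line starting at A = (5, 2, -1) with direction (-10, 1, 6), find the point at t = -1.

P(t) = A + t·d
  = (5 + (-10)·(-1), 2 + 1·(-1), -1 + 6·(-1))
  = (5 + 10, 2 - 1, -1 - 6)
  = (15, 1, -7)

(15, 1, -7)


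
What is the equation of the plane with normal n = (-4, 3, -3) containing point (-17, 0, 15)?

The plane through P with normal n = (a, b, c) satisfies n·(r - P) = 0,
i.e. ax + by + cz = a·x₀ + b·y₀ + c·z₀.
d = (-4)·(-17) + 3·0 + (-3)·15
  = 68 + 0 - 45
  = 23
Equation: -4x + 3y - 3z = 23

-4x + 3y - 3z = 23


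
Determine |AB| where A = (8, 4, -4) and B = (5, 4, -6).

d = √[(x₂-x₁)² + (y₂-y₁)² + (z₂-z₁)²]
  = √[(-3)² + 0² + (-2)²]
  = √[9 + 0 + 4]
  = √13
  ≈ 3.606

3.606


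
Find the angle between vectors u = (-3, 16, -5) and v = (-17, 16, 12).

u·v = (-3)·(-17) + 16·16 + (-5)·12 = 51 + 256 - 60 = 247
|u| = √((-3)² + 16² + (-5)²) = √290 ≈ 17.03
|v| = √((-17)² + 16² + 12²) = √689 ≈ 26.25
cos θ = (u·v)/(|u||v|) = 247/(17.03·26.25) ≈ 0.5526
θ = arccos(0.5526) ≈ 56.46°

56.46°


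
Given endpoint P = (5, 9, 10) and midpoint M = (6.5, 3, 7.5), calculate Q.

Q = 2M - P
  = (2·6.5 - 5, 2·3 - 9, 2·7.5 - 10)
  = (13 - 5, 6 - 9, 15 - 10)
  = (8, -3, 5)

(8, -3, 5)


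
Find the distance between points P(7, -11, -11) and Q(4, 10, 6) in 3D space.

d = √[(x₂-x₁)² + (y₂-y₁)² + (z₂-z₁)²]
  = √[(-3)² + 21² + 17²]
  = √[9 + 441 + 289]
  = √739
  ≈ 27.18

27.18


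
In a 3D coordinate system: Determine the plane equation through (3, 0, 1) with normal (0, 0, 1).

The plane through P with normal n = (a, b, c) satisfies n·(r - P) = 0,
i.e. ax + by + cz = a·x₀ + b·y₀ + c·z₀.
d = 0·3 + 0·0 + 1·1
  = 0 + 0 + 1
  = 1
Equation: z = 1

z = 1


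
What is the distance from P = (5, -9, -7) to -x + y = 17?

distance = |a·x₀ + b·y₀ + c·z₀ - d| / √(a² + b² + c²)
  = |(-1)·5 + 1·(-9) + 0·(-7) - 17| / √((-1)² + 1² + 0²)
  = |-5 - 9 + 0 - 17| / √(1 + 1 + 0)
  = |-31| / √2
  = 31 / 1.414
  ≈ 21.92

21.92


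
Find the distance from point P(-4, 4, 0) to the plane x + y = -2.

distance = |a·x₀ + b·y₀ + c·z₀ - d| / √(a² + b² + c²)
  = |1·(-4) + 1·4 + 0·0 - (-2)| / √(1² + 1² + 0²)
  = |-4 + 4 + 0 + 2| / √(1 + 1 + 0)
  = |2| / √2
  = 2 / 1.414
  ≈ 1.414

1.414


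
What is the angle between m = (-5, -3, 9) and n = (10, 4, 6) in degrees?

m·n = (-5)·10 + (-3)·4 + 9·6 = -50 - 12 + 54 = -8
|m| = √((-5)² + (-3)² + 9²) = √115 ≈ 10.72
|n| = √(10² + 4² + 6²) = √152 ≈ 12.33
cos θ = (m·n)/(|m||n|) = -8/(10.72·12.33) ≈ -0.06051
θ = arccos(-0.06051) ≈ 93.47°

93.47°


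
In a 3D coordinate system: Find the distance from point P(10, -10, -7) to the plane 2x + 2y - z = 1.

distance = |a·x₀ + b·y₀ + c·z₀ - d| / √(a² + b² + c²)
  = |2·10 + 2·(-10) + (-1)·(-7) - 1| / √(2² + 2² + (-1)²)
  = |20 - 20 + 7 - 1| / √(4 + 4 + 1)
  = |6| / √9
  = 6 / 3
  ≈ 2

2


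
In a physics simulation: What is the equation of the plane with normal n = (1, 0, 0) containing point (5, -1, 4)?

The plane through P with normal n = (a, b, c) satisfies n·(r - P) = 0,
i.e. ax + by + cz = a·x₀ + b·y₀ + c·z₀.
d = 1·5 + 0·(-1) + 0·4
  = 5 + 0 + 0
  = 5
Equation: x = 5

x = 5


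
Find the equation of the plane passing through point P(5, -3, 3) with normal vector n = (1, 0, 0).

The plane through P with normal n = (a, b, c) satisfies n·(r - P) = 0,
i.e. ax + by + cz = a·x₀ + b·y₀ + c·z₀.
d = 1·5 + 0·(-3) + 0·3
  = 5 + 0 + 0
  = 5
Equation: x = 5

x = 5


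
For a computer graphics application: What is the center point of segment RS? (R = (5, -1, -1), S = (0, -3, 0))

M = ((x₁+x₂)/2, (y₁+y₂)/2, (z₁+z₂)/2)
  = ((5 + 0)/2, (-1 - 3)/2, (-1 + 0)/2)
  = (5/2, -4/2, -1/2)
  = (2.5, -2, -0.5)

(2.5, -2, -0.5)


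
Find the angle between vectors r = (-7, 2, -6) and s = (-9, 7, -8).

r·s = (-7)·(-9) + 2·7 + (-6)·(-8) = 63 + 14 + 48 = 125
|r| = √((-7)² + 2² + (-6)²) = √89 ≈ 9.434
|s| = √((-9)² + 7² + (-8)²) = √194 ≈ 13.93
cos θ = (r·s)/(|r||s|) = 125/(9.434·13.93) ≈ 0.9513
θ = arccos(0.9513) ≈ 17.96°

17.96°


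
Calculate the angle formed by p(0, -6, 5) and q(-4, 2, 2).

p·q = 0·(-4) + (-6)·2 + 5·2 = 0 - 12 + 10 = -2
|p| = √(0² + (-6)² + 5²) = √61 ≈ 7.81
|q| = √((-4)² + 2² + 2²) = √24 ≈ 4.899
cos θ = (p·q)/(|p||q|) = -2/(7.81·4.899) ≈ -0.05227
θ = arccos(-0.05227) ≈ 93°

93°


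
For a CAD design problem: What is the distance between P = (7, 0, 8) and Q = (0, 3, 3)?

d = √[(x₂-x₁)² + (y₂-y₁)² + (z₂-z₁)²]
  = √[(-7)² + 3² + (-5)²]
  = √[49 + 9 + 25]
  = √83
  ≈ 9.11

9.11


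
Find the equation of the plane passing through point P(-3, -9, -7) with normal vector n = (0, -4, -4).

The plane through P with normal n = (a, b, c) satisfies n·(r - P) = 0,
i.e. ax + by + cz = a·x₀ + b·y₀ + c·z₀.
d = 0·(-3) + (-4)·(-9) + (-4)·(-7)
  = 0 + 36 + 28
  = 64
Equation: -4y - 4z = 64

-4y - 4z = 64


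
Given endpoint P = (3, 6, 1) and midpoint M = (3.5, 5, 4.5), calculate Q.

Q = 2M - P
  = (2·3.5 - 3, 2·5 - 6, 2·4.5 - 1)
  = (7 - 3, 10 - 6, 9 - 1)
  = (4, 4, 8)

(4, 4, 8)


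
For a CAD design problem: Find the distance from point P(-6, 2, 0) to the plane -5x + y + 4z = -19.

distance = |a·x₀ + b·y₀ + c·z₀ - d| / √(a² + b² + c²)
  = |(-5)·(-6) + 1·2 + 4·0 - (-19)| / √((-5)² + 1² + 4²)
  = |30 + 2 + 0 + 19| / √(25 + 1 + 16)
  = |51| / √42
  = 51 / 6.481
  ≈ 7.869

7.869


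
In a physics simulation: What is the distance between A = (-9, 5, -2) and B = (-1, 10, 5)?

d = √[(x₂-x₁)² + (y₂-y₁)² + (z₂-z₁)²]
  = √[8² + 5² + 7²]
  = √[64 + 25 + 49]
  = √138
  ≈ 11.75

11.75


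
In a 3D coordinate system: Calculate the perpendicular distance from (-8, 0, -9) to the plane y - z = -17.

distance = |a·x₀ + b·y₀ + c·z₀ - d| / √(a² + b² + c²)
  = |0·(-8) + 1·0 + (-1)·(-9) - (-17)| / √(0² + 1² + (-1)²)
  = |0 + 0 + 9 + 17| / √(0 + 1 + 1)
  = |26| / √2
  = 26 / 1.414
  ≈ 18.38

18.38


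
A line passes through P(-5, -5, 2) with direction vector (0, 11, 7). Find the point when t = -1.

P(t) = P + t·d
  = (-5 + 0·(-1), -5 + 11·(-1), 2 + 7·(-1))
  = (-5 + 0, -5 - 11, 2 - 7)
  = (-5, -16, -5)

(-5, -16, -5)


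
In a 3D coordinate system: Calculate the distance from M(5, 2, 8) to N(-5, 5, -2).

d = √[(x₂-x₁)² + (y₂-y₁)² + (z₂-z₁)²]
  = √[(-10)² + 3² + (-10)²]
  = √[100 + 9 + 100]
  = √209
  ≈ 14.46

14.46


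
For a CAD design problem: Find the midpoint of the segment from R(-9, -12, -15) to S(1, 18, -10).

M = ((x₁+x₂)/2, (y₁+y₂)/2, (z₁+z₂)/2)
  = ((-9 + 1)/2, (-12 + 18)/2, (-15 - 10)/2)
  = (-8/2, 6/2, -25/2)
  = (-4, 3, -12.5)

(-4, 3, -12.5)


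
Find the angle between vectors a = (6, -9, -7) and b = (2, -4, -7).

a·b = 6·2 + (-9)·(-4) + (-7)·(-7) = 12 + 36 + 49 = 97
|a| = √(6² + (-9)² + (-7)²) = √166 ≈ 12.88
|b| = √(2² + (-4)² + (-7)²) = √69 ≈ 8.307
cos θ = (a·b)/(|a||b|) = 97/(12.88·8.307) ≈ 0.9063
θ = arccos(0.9063) ≈ 25°

25°


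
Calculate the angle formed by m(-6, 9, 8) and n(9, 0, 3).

m·n = (-6)·9 + 9·0 + 8·3 = -54 + 0 + 24 = -30
|m| = √((-6)² + 9² + 8²) = √181 ≈ 13.45
|n| = √(9² + 0² + 3²) = √90 ≈ 9.487
cos θ = (m·n)/(|m||n|) = -30/(13.45·9.487) ≈ -0.2351
θ = arccos(-0.2351) ≈ 103.6°

103.6°


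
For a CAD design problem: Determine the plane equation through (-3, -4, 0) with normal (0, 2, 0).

The plane through P with normal n = (a, b, c) satisfies n·(r - P) = 0,
i.e. ax + by + cz = a·x₀ + b·y₀ + c·z₀.
d = 0·(-3) + 2·(-4) + 0·0
  = 0 - 8 + 0
  = -8
Equation: 2y = -8

2y = -8


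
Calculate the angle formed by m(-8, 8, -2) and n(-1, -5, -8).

m·n = (-8)·(-1) + 8·(-5) + (-2)·(-8) = 8 - 40 + 16 = -16
|m| = √((-8)² + 8² + (-2)²) = √132 ≈ 11.49
|n| = √((-1)² + (-5)² + (-8)²) = √90 ≈ 9.487
cos θ = (m·n)/(|m||n|) = -16/(11.49·9.487) ≈ -0.1468
θ = arccos(-0.1468) ≈ 98.44°

98.44°


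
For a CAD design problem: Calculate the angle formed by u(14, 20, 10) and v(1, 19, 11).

u·v = 14·1 + 20·19 + 10·11 = 14 + 380 + 110 = 504
|u| = √(14² + 20² + 10²) = √696 ≈ 26.38
|v| = √(1² + 19² + 11²) = √483 ≈ 21.98
cos θ = (u·v)/(|u||v|) = 504/(26.38·21.98) ≈ 0.8693
θ = arccos(0.8693) ≈ 29.63°

29.63°


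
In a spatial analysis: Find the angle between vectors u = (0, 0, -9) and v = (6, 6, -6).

u·v = 0·6 + 0·6 + (-9)·(-6) = 0 + 0 + 54 = 54
|u| = √(0² + 0² + (-9)²) = √81 ≈ 9
|v| = √(6² + 6² + (-6)²) = √108 ≈ 10.39
cos θ = (u·v)/(|u||v|) = 54/(9·10.39) ≈ 0.5774
θ = arccos(0.5774) ≈ 54.74°

54.74°


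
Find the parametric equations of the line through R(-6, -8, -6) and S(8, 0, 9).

Direction vector d = S - R = (8 + 6, 0 + 8, 9 + 6) = (14, 8, 15)
Parametric form r = R + t·d:
x = -6 + 14t, y = -8 + 8t, z = -6 + 15t

x = -6 + 14t, y = -8 + 8t, z = -6 + 15t


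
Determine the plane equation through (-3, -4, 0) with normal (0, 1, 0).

The plane through P with normal n = (a, b, c) satisfies n·(r - P) = 0,
i.e. ax + by + cz = a·x₀ + b·y₀ + c·z₀.
d = 0·(-3) + 1·(-4) + 0·0
  = 0 - 4 + 0
  = -4
Equation: y = -4

y = -4


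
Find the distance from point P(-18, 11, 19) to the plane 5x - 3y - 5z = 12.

distance = |a·x₀ + b·y₀ + c·z₀ - d| / √(a² + b² + c²)
  = |5·(-18) + (-3)·11 + (-5)·19 - 12| / √(5² + (-3)² + (-5)²)
  = |-90 - 33 - 95 - 12| / √(25 + 9 + 25)
  = |-230| / √59
  = 230 / 7.681
  ≈ 29.94

29.94


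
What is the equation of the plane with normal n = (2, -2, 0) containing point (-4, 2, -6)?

The plane through P with normal n = (a, b, c) satisfies n·(r - P) = 0,
i.e. ax + by + cz = a·x₀ + b·y₀ + c·z₀.
d = 2·(-4) + (-2)·2 + 0·(-6)
  = -8 - 4 + 0
  = -12
Equation: 2x - 2y = -12

2x - 2y = -12


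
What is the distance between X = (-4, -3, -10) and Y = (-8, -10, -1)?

d = √[(x₂-x₁)² + (y₂-y₁)² + (z₂-z₁)²]
  = √[(-4)² + (-7)² + 9²]
  = √[16 + 49 + 81]
  = √146
  ≈ 12.08

12.08


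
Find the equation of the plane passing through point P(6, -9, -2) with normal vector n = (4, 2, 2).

The plane through P with normal n = (a, b, c) satisfies n·(r - P) = 0,
i.e. ax + by + cz = a·x₀ + b·y₀ + c·z₀.
d = 4·6 + 2·(-9) + 2·(-2)
  = 24 - 18 - 4
  = 2
Equation: 4x + 2y + 2z = 2

4x + 2y + 2z = 2
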